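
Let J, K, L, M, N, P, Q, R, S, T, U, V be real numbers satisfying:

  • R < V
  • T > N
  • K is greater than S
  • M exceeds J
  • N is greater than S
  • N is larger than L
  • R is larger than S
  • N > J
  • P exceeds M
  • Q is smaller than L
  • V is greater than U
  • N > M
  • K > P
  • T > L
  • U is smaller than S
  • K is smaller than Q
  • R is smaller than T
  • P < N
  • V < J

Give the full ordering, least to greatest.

U < S < R < V < J < M < P < K < Q < L < N < T

Each adjacent pair is fixed by a given relation: U < S; S < R; R < V; V < J; J < M; M < P; P < K; K < Q; Q < L; L < N; N < T. Chaining them end to end gives the full order.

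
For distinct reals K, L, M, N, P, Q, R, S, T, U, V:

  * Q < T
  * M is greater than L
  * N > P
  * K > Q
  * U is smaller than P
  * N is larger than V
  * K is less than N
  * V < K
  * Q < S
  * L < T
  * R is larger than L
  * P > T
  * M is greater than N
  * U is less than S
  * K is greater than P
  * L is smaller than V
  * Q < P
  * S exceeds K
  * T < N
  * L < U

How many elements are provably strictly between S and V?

The relations place V below S. An element lies strictly between them when it is forced above V and also forced below S.
Above V: {K, N, M}. Below S: {L, U, Q, T, P, K}.
Intersection: {K} — 1.

1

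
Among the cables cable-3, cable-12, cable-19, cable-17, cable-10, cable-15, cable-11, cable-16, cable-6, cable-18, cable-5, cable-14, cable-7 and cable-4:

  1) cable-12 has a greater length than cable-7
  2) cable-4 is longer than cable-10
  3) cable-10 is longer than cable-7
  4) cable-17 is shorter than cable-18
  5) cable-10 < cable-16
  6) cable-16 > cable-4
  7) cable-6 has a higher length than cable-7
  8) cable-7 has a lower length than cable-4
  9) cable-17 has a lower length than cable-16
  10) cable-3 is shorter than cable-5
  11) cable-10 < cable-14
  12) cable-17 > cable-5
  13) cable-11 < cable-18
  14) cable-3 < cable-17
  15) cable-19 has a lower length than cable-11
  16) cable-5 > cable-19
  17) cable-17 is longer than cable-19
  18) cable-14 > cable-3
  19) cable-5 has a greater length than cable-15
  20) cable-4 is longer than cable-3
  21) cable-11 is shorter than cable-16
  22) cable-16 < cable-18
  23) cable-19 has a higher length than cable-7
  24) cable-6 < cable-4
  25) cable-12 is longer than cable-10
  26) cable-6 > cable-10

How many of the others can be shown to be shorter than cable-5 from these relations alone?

From cable-5 the given relations immediately reach cable-3, cable-19, cable-15.
From those, cable-7 — 4 in total.
No other element is forced below cable-5 by the given relations, so the count is 4.

4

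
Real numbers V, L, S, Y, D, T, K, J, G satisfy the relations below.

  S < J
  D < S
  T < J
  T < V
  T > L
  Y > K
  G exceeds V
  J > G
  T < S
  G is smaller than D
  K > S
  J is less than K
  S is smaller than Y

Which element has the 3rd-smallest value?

The consecutive relations fix a unique order: L < T < V < G < D < S < J < K < Y.
Counting 3 from the smallest end gives V.

V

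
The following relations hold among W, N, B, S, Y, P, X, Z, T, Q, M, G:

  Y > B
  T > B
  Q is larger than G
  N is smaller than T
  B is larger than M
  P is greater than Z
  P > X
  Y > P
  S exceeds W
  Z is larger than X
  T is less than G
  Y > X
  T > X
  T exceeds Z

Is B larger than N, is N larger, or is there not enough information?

Following every chain through B: above B we get T, G, Q, Y; below B we get M.
N is not reached, and no chain runs the other way from N to B.
So the given relations leave the order of B and N undetermined.

undetermined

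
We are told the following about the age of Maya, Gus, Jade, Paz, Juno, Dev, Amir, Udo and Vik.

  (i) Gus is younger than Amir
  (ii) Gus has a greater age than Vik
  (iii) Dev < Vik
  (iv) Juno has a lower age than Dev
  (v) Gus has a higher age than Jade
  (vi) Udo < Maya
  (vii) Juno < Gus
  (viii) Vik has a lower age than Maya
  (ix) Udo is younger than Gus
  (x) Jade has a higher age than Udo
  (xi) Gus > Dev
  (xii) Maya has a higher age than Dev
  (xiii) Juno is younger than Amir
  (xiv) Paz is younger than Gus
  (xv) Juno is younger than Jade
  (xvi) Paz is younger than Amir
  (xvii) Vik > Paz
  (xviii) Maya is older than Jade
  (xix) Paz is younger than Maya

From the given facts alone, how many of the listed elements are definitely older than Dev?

The elements the relations force above Dev are Vik, Gus, Maya, Amir — no chain reaches any other.
That is 4.

4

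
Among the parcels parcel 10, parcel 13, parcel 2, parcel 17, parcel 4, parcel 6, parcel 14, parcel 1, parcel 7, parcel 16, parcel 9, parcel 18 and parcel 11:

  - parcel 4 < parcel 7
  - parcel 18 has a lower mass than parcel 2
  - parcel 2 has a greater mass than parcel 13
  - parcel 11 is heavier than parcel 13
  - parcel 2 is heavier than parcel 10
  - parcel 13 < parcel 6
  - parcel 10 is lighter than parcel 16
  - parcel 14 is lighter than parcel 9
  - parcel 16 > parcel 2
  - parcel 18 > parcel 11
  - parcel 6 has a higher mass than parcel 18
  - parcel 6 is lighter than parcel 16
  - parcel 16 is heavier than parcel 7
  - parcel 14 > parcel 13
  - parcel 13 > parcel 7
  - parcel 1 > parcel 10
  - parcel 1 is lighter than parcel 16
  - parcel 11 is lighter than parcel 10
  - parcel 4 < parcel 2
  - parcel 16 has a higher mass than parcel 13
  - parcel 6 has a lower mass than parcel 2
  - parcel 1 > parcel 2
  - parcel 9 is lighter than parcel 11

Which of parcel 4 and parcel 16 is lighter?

parcel 4

parcel 4 < parcel 7 < parcel 13 < parcel 14 < parcel 9 < parcel 11 < parcel 18 < parcel 2 < parcel 1 < parcel 16, by transitivity through parcel 7, parcel 13, parcel 14, parcel 9, parcel 11, parcel 18, parcel 2, parcel 1.
So parcel 4 < parcel 16; parcel 4 is the lighter of the two.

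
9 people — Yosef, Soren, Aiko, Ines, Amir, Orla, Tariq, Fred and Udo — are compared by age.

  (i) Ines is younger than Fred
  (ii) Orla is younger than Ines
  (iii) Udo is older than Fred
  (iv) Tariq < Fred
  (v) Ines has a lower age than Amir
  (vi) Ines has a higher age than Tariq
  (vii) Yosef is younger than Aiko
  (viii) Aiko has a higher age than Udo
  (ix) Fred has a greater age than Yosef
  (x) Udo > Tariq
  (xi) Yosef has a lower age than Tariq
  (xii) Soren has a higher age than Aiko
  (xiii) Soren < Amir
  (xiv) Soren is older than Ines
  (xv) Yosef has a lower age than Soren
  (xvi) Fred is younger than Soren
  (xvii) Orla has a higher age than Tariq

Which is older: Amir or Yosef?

Link the given pairs in sequence: Yosef < Tariq; Tariq < Orla; Orla < Ines; Ines < Fred; Fred < Udo; Udo < Aiko; Aiko < Soren; Soren < Amir.
Chaining these gives Yosef < Tariq < Orla < Ines < Fred < Udo < Aiko < Soren < Amir.
So Yosef < Amir; Amir is the older of the two.

Amir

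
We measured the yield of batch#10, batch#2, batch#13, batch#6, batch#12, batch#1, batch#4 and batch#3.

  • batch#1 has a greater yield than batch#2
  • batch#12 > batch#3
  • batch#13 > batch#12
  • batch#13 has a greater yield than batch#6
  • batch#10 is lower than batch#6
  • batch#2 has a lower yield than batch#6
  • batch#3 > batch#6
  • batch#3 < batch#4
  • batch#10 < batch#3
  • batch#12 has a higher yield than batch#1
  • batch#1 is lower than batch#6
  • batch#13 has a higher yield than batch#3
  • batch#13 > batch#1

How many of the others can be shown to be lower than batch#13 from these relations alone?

6

The elements the relations force below batch#13 are batch#10, batch#2, batch#1, batch#6, batch#3, batch#12 — no chain reaches any other.
That is 6.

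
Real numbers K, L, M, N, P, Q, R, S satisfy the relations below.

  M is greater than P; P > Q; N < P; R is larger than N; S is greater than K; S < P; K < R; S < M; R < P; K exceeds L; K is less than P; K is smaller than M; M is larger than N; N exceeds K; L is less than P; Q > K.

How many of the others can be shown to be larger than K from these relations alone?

Directly above K: N, S, Q, R, P, M.
Nothing else is reachable above K; 6 in all.

6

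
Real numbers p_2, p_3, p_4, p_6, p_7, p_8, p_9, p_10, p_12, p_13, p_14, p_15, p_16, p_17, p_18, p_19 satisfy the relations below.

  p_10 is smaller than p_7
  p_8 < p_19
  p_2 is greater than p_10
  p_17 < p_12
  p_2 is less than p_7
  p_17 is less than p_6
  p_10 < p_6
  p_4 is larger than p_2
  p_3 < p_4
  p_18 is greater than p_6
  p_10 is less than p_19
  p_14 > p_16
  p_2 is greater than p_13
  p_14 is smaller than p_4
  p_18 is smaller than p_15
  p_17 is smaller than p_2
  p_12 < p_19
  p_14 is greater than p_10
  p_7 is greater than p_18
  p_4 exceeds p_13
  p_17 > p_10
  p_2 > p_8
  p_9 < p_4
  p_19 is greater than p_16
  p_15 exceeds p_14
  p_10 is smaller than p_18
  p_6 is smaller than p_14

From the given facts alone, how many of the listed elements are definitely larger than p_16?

4

From p_16 the given relations immediately reach p_14, p_19.
From those, p_15, p_4 — 4 in total.
Nothing else is reachable above p_16; 4 in all.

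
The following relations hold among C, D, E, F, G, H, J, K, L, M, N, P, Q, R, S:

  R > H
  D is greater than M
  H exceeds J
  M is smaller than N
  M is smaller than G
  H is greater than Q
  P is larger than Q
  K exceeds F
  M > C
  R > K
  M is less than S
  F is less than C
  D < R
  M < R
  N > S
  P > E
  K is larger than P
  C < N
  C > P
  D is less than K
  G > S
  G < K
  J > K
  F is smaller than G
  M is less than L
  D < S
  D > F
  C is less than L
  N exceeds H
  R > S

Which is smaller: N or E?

E < P < C < M < D < S < G < K < J < H < N, by transitivity through P, C, M, D, S, G, K, J, H.
So E < N; E is the smaller of the two.

E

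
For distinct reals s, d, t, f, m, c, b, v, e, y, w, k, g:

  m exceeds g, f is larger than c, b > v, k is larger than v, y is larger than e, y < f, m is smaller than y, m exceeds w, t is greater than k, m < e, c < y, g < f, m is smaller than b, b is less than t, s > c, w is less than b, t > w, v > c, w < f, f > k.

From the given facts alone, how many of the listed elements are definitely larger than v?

From v the given relations immediately reach b, k.
From those, f, t — 4 in total.
Nothing else is reachable above v; 4 in all.

4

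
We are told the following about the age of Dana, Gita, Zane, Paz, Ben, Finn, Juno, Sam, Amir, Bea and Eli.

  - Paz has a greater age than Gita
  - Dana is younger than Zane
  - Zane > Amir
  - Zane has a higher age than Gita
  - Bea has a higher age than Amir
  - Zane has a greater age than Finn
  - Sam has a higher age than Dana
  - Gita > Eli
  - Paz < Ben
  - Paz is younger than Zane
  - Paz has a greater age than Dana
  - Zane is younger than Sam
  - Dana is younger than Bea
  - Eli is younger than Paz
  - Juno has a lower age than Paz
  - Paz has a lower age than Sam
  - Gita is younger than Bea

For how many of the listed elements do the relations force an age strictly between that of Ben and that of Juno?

1

The relations place Juno below Ben. An element lies strictly between them when it is forced above Juno and also forced below Ben.
Above Juno: {Paz, Zane, Sam}. Below Ben: {Eli, Gita, Dana, Paz}.
Intersection: {Paz} — 1.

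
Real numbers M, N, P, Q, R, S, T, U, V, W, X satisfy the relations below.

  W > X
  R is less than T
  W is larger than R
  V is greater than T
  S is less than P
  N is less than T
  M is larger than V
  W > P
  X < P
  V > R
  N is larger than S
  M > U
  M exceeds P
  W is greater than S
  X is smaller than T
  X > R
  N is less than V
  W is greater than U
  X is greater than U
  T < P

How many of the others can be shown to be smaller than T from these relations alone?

Directly below T: R, N, X.
One step further: S, U (5 so far).
Nothing else is reachable below T; 5 in all.

5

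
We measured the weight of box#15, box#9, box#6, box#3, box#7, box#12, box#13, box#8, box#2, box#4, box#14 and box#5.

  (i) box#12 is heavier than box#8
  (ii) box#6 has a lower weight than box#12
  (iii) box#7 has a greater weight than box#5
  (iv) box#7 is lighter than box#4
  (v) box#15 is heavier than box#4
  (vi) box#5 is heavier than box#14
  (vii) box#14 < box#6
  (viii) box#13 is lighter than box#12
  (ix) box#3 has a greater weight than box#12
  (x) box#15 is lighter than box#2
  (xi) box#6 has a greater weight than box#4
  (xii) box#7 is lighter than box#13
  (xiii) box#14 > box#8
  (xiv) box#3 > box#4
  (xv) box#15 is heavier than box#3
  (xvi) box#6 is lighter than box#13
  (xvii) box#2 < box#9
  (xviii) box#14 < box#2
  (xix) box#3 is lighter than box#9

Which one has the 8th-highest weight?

The consecutive relations fix a unique order: box#8 < box#14 < box#5 < box#7 < box#4 < box#6 < box#13 < box#12 < box#3 < box#15 < box#2 < box#9.
The 8th largest is box#4.

box#4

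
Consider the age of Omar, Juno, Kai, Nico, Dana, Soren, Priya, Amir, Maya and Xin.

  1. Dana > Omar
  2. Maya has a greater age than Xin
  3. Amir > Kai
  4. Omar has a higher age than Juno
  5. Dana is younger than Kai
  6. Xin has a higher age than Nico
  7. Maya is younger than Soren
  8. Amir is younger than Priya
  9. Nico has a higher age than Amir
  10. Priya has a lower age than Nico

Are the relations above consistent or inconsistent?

consistent

Every relation is compatible with Juno < Omar < Dana < Kai < Amir < Priya < Nico < Xin < Maya < Soren; the set is consistent.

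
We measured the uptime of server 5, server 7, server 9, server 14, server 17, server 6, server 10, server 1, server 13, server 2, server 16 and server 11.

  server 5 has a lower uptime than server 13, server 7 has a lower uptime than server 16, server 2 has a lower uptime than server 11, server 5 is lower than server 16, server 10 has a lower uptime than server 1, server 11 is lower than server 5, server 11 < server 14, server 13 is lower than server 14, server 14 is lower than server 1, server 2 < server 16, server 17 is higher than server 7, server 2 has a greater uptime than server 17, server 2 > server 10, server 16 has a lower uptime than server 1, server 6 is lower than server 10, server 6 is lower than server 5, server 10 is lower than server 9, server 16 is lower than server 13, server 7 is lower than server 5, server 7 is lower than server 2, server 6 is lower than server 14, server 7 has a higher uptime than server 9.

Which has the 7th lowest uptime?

Piecing the relations together gives one ordering: server 6 < server 10 < server 9 < server 7 < server 17 < server 2 < server 11 < server 5 < server 16 < server 13 < server 14 < server 1.
The 7th smallest is server 11.

server 11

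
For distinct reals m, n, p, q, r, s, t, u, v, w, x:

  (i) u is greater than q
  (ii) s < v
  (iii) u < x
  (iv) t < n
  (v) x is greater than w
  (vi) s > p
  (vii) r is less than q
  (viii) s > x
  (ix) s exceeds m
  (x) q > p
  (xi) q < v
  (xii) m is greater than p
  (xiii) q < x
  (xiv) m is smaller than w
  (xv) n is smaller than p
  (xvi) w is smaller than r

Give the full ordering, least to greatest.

Each adjacent pair is fixed by a given relation: t < n; n < p; p < m; m < w; w < r; r < q; q < u; u < x; x < s; s < v. Chaining them end to end gives the full order.

t < n < p < m < w < r < q < u < x < s < v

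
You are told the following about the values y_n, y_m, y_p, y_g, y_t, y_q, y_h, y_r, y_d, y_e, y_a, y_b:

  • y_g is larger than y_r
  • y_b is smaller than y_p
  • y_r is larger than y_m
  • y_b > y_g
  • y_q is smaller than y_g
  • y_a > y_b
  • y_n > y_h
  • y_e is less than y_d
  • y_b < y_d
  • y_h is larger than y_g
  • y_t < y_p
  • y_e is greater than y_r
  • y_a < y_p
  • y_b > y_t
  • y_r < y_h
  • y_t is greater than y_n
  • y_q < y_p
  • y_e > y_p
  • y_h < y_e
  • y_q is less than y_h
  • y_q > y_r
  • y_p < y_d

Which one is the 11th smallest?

Piecing the relations together gives one ordering: y_m < y_r < y_q < y_g < y_h < y_n < y_t < y_b < y_a < y_p < y_e < y_d.
Counting 11 from the smallest end gives y_e.

y_e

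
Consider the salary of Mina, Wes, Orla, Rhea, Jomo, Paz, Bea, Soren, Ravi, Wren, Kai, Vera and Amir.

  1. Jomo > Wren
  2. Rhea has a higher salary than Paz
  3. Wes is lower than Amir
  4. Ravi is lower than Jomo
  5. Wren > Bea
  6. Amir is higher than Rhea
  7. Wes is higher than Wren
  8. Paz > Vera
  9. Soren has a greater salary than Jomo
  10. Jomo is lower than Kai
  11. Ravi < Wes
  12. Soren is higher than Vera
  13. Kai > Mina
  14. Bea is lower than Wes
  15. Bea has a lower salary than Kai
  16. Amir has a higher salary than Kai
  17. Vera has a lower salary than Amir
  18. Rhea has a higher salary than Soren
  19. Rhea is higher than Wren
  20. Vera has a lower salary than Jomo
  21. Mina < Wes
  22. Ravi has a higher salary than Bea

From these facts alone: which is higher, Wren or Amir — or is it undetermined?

Following the relations from Wren: Wren < Jomo < Soren < Rhea < Amir.
So Amir is higher.

Amir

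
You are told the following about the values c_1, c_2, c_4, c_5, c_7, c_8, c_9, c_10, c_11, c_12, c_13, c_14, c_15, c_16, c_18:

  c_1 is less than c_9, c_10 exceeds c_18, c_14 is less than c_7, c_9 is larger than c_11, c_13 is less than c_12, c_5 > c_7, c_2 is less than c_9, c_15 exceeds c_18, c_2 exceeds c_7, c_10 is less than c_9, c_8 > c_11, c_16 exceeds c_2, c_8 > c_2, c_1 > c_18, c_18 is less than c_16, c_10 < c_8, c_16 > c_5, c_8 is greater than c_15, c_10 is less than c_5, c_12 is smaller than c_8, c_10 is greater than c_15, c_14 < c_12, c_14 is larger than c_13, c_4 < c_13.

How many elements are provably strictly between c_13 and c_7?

Chaining upward from c_13 reaches: c_14, c_12, c_2, c_8, c_5, c_9, c_16.
Chaining downward from c_7 reaches: c_4, c_14.
Strictly between c_13 and c_7 are those in both lists: c_14 — 1 element.

1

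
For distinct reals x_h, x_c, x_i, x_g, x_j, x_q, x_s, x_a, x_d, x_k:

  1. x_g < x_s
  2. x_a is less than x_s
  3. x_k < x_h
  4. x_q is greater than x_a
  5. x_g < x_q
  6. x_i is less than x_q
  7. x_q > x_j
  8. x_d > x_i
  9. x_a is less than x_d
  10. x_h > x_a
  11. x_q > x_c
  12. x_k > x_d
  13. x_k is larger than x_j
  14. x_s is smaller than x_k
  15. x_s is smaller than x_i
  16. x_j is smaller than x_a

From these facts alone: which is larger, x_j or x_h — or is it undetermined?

x_h

The relevant relations are x_j < x_a; x_a < x_s; x_s < x_i; x_i < x_d; x_d < x_k; x_k < x_h.
Together: x_j < x_a < x_s < x_i < x_d < x_k < x_h.
So x_h is larger.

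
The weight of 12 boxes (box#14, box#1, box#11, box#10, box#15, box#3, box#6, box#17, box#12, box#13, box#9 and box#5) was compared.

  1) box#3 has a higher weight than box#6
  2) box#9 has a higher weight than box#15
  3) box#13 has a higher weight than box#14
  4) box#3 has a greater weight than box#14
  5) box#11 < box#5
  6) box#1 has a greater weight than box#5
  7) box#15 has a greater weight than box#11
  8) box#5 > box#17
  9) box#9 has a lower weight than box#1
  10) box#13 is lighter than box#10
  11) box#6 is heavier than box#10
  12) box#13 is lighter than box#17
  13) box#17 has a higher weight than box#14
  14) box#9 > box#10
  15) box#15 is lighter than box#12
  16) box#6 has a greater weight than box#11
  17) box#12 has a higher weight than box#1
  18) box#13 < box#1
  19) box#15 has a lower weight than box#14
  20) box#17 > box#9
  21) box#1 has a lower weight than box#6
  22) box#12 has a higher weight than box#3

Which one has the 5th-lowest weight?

box#10

Chaining the given pairs: box#11 < box#15 < box#14 < box#13 < box#10 < box#9 < box#17 < box#5 < box#1 < box#6 < box#3 < box#12.
The 5th smallest is box#10.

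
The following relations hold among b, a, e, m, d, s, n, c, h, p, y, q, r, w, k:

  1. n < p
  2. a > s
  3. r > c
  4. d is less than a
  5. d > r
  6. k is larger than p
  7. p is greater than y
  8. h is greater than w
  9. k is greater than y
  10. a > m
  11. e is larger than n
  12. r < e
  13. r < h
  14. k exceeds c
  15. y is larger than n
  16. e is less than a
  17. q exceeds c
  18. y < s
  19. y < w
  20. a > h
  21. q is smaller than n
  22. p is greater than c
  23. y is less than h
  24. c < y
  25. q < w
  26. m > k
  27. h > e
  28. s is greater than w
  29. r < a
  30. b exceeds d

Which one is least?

c

Chaining upward from c: directly above it, q, r, y, p, k; then n, e, w, d, s, h, m, a; then b.
That covers every other element, and nothing is given below c, so c is the least.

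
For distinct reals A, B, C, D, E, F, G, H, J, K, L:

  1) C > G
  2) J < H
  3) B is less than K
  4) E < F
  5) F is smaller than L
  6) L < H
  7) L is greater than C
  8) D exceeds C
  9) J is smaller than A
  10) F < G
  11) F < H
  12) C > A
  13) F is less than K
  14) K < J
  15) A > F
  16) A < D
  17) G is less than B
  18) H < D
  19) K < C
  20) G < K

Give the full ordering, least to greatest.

E < F < G < B < K < J < A < C < L < H < D

The consecutive links are each given: E < F; F < G; G < B; B < K; K < J; J < A; A < C; C < L; L < H; H < D.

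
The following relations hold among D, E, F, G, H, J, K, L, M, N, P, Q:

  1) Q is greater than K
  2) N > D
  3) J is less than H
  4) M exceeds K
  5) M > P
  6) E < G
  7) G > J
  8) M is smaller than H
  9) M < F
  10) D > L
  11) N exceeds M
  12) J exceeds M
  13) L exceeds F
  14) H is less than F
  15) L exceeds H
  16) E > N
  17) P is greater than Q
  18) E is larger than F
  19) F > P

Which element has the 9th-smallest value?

D

The consecutive relations fix a unique order: K < Q < P < M < J < H < F < L < D < N < E < G.
The 9th smallest is D.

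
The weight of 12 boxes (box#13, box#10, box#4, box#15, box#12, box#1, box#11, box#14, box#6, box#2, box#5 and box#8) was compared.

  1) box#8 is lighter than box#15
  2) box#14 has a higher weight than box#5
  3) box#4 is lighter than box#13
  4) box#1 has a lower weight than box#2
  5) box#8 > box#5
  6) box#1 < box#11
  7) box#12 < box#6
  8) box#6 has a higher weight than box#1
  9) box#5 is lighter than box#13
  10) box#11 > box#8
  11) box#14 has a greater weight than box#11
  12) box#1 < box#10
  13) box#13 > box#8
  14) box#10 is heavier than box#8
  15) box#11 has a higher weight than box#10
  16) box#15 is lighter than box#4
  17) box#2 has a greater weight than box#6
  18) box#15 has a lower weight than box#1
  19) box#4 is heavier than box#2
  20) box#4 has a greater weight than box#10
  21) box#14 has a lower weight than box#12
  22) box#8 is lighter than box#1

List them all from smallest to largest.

Each adjacent pair is fixed by a given relation: box#5 < box#8; box#8 < box#15; box#15 < box#1; box#1 < box#10; box#10 < box#11; box#11 < box#14; box#14 < box#12; box#12 < box#6; box#6 < box#2; box#2 < box#4; box#4 < box#13. Chaining them end to end gives the full order.

box#5 < box#8 < box#15 < box#1 < box#10 < box#11 < box#14 < box#12 < box#6 < box#2 < box#4 < box#13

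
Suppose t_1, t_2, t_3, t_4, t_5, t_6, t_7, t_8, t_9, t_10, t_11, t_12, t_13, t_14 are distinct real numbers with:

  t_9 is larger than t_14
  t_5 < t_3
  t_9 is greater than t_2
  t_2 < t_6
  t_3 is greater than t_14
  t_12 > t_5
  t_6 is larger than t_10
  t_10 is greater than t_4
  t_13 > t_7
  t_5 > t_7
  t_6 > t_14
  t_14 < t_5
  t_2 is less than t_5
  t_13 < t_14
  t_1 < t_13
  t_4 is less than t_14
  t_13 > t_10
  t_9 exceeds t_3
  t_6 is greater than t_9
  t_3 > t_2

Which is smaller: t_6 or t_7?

t_7

t_7 < t_13 and t_13 < t_14 give t_7 < t_14.
Then t_14 < t_5 extends the chain to t_5.
Then t_5 < t_3 extends the chain to t_3.
Then t_3 < t_9 extends the chain to t_9.
Then t_9 < t_6 extends the chain to t_6.
So t_7 < t_6; t_7 is the smaller of the two.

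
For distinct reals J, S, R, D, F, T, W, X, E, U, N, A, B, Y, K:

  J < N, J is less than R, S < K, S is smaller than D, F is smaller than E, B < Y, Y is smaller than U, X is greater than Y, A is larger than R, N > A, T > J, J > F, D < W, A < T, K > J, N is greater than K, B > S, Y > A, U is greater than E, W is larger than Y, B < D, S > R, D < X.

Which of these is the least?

J is not least since F < J; R is not least since J < R; A is not least since R < A; S is not least since R < S; E is not least since F < E; T is not least since J < T; B is not least since S < B; D is not least since S < D; Y is not least since A < Y; K is not least since S < K; U is not least since Y < U; N is not least since K < N; X is not least since Y < X; W is not least since Y < W.
Only F has nothing below it, so F is the least.

F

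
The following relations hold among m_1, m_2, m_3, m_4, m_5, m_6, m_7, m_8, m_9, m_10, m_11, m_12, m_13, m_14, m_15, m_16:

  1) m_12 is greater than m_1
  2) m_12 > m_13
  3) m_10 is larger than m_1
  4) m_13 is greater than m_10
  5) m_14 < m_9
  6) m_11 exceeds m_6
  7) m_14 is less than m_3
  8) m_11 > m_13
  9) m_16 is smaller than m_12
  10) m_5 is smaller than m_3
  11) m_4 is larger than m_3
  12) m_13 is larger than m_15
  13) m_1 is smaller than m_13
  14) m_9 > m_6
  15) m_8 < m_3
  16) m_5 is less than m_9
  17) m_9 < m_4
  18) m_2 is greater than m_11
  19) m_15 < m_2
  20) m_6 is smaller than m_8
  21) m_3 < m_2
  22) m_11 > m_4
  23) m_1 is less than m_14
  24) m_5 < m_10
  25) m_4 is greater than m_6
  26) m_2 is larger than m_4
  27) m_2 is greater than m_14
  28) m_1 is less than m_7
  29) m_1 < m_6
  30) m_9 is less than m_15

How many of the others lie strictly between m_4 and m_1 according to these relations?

5

Chaining upward from m_1 reaches: m_10, m_6, m_14, m_9, m_15, m_8, m_7, m_3, m_13, m_11, m_12, m_2.
Chaining downward from m_4 reaches: m_5, m_6, m_14, m_9, m_8, m_3.
Strictly between m_1 and m_4 are those in both lists: m_6, m_14, m_9, m_8, m_3 — 5 elements.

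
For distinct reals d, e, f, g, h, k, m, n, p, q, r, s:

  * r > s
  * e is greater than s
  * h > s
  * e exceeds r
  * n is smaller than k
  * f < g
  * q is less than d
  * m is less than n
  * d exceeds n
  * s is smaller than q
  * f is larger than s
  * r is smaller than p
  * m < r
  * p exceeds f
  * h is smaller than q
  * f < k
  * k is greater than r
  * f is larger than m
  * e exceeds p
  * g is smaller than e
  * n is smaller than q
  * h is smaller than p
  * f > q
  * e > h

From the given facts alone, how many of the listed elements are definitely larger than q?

From q the given relations immediately reach f, d.
From those, g, p, k — 5 in total.
From those, e — 6 in total.
Nothing else is reachable above q; 6 in all.

6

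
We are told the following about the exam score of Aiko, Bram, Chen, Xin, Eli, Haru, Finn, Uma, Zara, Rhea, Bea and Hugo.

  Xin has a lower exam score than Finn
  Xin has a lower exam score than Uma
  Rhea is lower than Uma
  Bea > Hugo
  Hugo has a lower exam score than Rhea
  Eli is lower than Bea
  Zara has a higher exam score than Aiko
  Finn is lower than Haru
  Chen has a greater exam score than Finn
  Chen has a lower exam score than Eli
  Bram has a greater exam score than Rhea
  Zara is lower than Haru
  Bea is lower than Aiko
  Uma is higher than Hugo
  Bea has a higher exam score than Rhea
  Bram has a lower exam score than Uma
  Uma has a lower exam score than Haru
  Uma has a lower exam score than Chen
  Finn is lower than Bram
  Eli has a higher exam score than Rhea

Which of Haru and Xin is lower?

Xin

Xin < Finn and Finn < Bram give Xin < Bram.
With Bram < Uma: Xin < Finn < Bram < Uma.
With Uma < Chen: Xin < Finn < Bram < Uma < Chen.
With Chen < Eli: Xin < Finn < Bram < Uma < Chen < Eli.
With Eli < Bea: Xin < Finn < Bram < Uma < Chen < Eli < Bea.
With Bea < Aiko: Xin < Finn < Bram < Uma < Chen < Eli < Bea < Aiko.
With Aiko < Zara: Xin < Finn < Bram < Uma < Chen < Eli < Bea < Aiko < Zara.
With Zara < Haru: Xin < Finn < Bram < Uma < Chen < Eli < Bea < Aiko < Zara < Haru.
So Xin < Haru; Xin is the lower of the two.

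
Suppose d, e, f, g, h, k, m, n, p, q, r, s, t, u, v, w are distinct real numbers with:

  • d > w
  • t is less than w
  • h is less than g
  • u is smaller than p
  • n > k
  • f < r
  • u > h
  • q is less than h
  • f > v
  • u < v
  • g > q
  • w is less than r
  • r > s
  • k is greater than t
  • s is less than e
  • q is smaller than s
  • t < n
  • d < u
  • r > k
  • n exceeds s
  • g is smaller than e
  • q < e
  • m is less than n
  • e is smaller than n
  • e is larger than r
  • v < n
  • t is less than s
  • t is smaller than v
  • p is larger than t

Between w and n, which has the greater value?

w < d and d < u give w < u.
With u < v: w < d < u < v.
With v < f: w < d < u < v < f.
Then f < r extends the chain to r.
With r < e: w < d < u < v < f < r < e.
With e < n: w < d < u < v < f < r < e < n.
So w < n; n is the larger of the two.

n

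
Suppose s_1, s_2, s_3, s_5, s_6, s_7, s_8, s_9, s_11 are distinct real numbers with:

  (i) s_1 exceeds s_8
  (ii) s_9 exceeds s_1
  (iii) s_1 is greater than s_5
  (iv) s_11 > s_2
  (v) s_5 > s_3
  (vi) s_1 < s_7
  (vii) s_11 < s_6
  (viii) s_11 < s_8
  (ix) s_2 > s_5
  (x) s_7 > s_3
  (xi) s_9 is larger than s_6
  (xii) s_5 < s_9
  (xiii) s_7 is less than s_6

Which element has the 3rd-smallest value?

Piecing the relations together gives one ordering: s_3 < s_5 < s_2 < s_11 < s_8 < s_1 < s_7 < s_6 < s_9.
The 3rd smallest is s_2.

s_2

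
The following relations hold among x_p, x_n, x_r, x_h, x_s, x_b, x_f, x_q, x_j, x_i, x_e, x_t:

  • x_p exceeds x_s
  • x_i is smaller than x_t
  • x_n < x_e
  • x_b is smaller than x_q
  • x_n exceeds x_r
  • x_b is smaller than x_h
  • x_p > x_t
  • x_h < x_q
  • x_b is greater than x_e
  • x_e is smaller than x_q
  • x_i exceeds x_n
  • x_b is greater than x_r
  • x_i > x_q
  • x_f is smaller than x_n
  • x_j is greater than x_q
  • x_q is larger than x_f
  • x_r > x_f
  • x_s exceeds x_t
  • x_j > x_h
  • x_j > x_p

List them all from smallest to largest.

The consecutive links are each given: x_f < x_r; x_r < x_n; x_n < x_e; x_e < x_b; x_b < x_h; x_h < x_q; x_q < x_i; x_i < x_t; x_t < x_s; x_s < x_p; x_p < x_j.

x_f < x_r < x_n < x_e < x_b < x_h < x_q < x_i < x_t < x_s < x_p < x_j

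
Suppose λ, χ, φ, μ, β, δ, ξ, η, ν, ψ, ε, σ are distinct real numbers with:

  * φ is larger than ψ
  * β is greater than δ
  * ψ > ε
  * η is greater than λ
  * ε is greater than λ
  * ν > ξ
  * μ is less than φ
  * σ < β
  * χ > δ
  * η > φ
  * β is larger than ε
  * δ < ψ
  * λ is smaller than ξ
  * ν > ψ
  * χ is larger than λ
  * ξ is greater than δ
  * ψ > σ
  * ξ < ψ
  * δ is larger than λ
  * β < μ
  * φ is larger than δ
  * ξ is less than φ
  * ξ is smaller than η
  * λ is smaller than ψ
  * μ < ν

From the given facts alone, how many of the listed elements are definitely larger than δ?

8

The elements the relations force above δ are ξ, ψ, χ, β, μ, φ, η, ν — no chain reaches any other.
That is 8.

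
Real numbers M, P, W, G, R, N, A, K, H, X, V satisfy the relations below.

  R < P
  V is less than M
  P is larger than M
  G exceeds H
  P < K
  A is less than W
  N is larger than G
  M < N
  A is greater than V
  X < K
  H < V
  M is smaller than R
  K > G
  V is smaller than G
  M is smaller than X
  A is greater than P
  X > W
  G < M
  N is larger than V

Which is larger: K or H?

K

H < V and V < G give H < G.
With G < M: H < V < G < M.
Then M < R extends the chain to R.
Then R < P extends the chain to P.
With P < A: H < V < G < M < R < P < A.
With A < W: H < V < G < M < R < P < A < W.
Then W < X extends the chain to X.
Then X < K extends the chain to K.
So H < K; K is the larger of the two.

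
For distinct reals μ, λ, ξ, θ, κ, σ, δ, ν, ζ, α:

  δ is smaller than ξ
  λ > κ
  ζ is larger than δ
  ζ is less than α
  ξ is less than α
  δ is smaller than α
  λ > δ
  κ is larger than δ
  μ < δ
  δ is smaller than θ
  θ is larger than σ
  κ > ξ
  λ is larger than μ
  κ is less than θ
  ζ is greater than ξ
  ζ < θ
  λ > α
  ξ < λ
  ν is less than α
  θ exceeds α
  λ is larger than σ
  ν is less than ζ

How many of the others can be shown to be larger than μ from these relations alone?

7

Directly above μ: δ, λ.
One step further: ξ, ζ, κ, α, θ (7 so far).
No other element is forced above μ by the given relations, so the count is 7.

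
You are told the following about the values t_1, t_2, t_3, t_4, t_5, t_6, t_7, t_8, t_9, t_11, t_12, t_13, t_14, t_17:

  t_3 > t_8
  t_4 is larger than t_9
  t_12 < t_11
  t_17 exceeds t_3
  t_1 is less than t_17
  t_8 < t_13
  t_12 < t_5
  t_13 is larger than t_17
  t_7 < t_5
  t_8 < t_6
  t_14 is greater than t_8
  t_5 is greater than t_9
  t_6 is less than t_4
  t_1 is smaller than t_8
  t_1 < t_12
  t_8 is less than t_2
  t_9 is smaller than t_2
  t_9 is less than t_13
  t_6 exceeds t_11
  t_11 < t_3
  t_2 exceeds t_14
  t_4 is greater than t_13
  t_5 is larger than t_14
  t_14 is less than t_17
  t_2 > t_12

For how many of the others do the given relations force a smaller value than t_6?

Directly below t_6: t_8, t_11.
One step further: t_1, t_12 (4 so far).
Nothing else is reachable below t_6; 4 in all.

4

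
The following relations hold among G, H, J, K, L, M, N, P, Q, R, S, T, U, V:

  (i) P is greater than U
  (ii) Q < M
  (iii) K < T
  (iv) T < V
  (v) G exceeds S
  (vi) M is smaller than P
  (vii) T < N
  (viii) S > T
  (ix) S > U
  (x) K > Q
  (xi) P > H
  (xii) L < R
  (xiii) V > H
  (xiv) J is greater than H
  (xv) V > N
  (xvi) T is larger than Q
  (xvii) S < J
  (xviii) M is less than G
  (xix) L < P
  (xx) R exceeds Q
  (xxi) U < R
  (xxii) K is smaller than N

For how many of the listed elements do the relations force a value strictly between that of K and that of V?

2

Chaining upward from K reaches: T, N, S, J, G.
Chaining downward from V reaches: Q, H, T, N.
Strictly between K and V are those in both lists: T, N — 2 elements.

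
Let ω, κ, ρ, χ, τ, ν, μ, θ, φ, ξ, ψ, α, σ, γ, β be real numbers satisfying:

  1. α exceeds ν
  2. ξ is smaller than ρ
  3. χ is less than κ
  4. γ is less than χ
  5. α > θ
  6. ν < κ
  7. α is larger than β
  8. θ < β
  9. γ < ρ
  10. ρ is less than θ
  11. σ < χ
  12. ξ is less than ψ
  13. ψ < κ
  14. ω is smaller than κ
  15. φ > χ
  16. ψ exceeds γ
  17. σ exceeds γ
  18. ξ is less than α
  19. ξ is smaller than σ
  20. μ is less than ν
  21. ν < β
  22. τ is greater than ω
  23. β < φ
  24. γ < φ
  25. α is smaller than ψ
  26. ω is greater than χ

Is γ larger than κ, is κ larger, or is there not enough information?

Following the relations from γ: γ < ρ < θ < α < ψ < κ.
So κ is larger.

κ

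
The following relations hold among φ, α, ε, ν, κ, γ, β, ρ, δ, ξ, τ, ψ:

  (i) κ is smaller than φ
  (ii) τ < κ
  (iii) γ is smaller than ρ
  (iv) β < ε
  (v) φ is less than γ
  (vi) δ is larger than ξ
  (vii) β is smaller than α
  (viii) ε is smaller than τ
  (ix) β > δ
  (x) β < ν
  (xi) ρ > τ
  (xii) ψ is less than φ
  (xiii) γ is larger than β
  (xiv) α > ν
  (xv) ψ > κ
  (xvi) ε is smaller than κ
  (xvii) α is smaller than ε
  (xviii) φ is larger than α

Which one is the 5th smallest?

The consecutive relations fix a unique order: ξ < δ < β < ν < α < ε < τ < κ < ψ < φ < γ < ρ.
The 5th smallest is α.

α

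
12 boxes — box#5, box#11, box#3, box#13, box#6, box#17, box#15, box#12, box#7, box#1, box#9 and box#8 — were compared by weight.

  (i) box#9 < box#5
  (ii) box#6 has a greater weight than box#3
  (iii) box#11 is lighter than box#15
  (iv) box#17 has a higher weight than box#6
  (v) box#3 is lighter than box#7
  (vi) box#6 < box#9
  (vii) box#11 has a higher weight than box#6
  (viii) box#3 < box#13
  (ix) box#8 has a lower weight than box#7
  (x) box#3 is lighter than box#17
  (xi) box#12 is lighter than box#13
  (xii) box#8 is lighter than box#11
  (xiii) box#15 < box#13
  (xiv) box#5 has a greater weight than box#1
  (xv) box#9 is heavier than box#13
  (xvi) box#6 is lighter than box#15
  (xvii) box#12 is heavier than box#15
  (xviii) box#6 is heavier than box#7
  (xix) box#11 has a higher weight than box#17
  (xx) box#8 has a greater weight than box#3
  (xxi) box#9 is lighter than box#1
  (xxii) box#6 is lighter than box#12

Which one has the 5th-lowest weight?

box#17

The consecutive relations fix a unique order: box#3 < box#8 < box#7 < box#6 < box#17 < box#11 < box#15 < box#12 < box#13 < box#9 < box#1 < box#5.
The 5th smallest is box#17.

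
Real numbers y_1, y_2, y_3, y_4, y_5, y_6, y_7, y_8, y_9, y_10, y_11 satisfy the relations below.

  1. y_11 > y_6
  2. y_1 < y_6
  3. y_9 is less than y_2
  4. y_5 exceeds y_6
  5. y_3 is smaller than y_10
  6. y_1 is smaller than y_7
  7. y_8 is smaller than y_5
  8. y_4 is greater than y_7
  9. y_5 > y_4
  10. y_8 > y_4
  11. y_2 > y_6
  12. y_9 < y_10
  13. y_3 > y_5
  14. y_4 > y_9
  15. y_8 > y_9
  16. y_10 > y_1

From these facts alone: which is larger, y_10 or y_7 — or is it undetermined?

Link the given pairs in sequence: y_7 < y_4; y_4 < y_8; y_8 < y_5; y_5 < y_3; y_3 < y_10.
Chaining these gives y_7 < y_4 < y_8 < y_5 < y_3 < y_10.
So y_10 is larger.

y_10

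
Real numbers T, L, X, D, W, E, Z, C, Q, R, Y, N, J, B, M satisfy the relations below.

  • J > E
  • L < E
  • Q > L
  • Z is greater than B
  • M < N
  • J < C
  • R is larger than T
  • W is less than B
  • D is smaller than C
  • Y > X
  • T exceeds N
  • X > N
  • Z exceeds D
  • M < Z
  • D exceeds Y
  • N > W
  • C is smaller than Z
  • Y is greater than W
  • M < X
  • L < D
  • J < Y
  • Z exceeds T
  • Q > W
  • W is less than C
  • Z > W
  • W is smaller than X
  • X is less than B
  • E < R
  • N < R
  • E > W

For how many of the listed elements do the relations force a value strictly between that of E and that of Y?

1

Chaining upward from E reaches: J, D, C, R, Z.
Chaining downward from Y reaches: W, M, N, L, X, J.
Strictly between E and Y are those in both lists: J — 1 element.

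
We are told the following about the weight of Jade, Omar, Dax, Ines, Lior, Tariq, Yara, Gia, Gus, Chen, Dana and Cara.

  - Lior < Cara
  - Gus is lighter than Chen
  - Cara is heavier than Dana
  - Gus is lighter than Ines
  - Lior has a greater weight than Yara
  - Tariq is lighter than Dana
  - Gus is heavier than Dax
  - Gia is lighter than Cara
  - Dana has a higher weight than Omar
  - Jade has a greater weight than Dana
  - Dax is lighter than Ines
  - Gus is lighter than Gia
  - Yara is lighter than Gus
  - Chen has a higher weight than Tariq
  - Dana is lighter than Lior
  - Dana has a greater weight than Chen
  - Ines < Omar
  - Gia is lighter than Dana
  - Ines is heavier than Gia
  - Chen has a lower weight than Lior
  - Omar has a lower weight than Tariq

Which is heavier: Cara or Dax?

Link the given pairs in sequence: Dax < Gus; Gus < Gia; Gia < Ines; Ines < Omar; Omar < Tariq; Tariq < Chen; Chen < Dana; Dana < Lior; Lior < Cara.
Together: Dax < Gus < Gia < Ines < Omar < Tariq < Chen < Dana < Lior < Cara.
So Dax < Cara; Cara is the heavier of the two.

Cara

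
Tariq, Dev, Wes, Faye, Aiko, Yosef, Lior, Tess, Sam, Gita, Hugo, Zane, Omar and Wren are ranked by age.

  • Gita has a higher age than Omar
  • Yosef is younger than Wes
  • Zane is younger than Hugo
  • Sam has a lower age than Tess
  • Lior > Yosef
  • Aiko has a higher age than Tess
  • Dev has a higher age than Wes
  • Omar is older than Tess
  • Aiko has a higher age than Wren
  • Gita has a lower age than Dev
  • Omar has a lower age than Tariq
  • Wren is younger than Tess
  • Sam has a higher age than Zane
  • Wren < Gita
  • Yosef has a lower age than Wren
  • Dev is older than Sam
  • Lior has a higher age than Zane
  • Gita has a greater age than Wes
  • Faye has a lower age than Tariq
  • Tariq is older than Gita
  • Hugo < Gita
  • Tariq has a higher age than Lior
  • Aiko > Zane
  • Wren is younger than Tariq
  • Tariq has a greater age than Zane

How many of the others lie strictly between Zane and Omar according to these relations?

Chaining upward from Zane reaches: Hugo, Sam, Tess, Aiko, Gita, Lior, Tariq, Dev.
Chaining downward from Omar reaches: Yosef, Wren, Sam, Tess.
Strictly between Zane and Omar are those in both lists: Sam, Tess — 2 elements.

2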